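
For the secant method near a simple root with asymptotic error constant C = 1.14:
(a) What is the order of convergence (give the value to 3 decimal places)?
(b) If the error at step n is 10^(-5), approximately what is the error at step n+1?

(a) Secant method has superlinear convergence with order φ = (1+√5)/2 ≈ 1.618.
    This means |e_{n+1}| ≈ C|e_n|^1.618.

(b) With |e_n| = 10^(-5) and C = 1.14:
    |e_{n+1}| ≈ 1.14 × (10^(-5))^1.618 = 1.14 × 10^(-8.09)

(a) ≈ 1.618 (golden ratio); (b) |e_{n+1}| ≈ 9.263e-09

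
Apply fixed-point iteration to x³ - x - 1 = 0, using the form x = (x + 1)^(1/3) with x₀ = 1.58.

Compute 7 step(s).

Equation: x³ - x - 1 = 0
Fixed-point form: x = (x + 1)^(1/3)
x₀ = 1.58

x_1 = g(1.580000) = 1.371534
x_2 = g(1.371534) = 1.333551
x_3 = g(1.333551) = 1.326394
x_4 = g(1.326394) = 1.325036
x_5 = g(1.325036) = 1.324778
x_6 = g(1.324778) = 1.324729
x_7 = g(1.324729) = 1.324720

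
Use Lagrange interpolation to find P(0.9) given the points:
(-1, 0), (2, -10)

Lagrange interpolation formula:
P(x) = Σ yᵢ × Lᵢ(x)
where Lᵢ(x) = Π_{j≠i} (x - xⱼ)/(xᵢ - xⱼ)

L_0(0.9) = (0.9 - 2)/(-1 - 2) = 0.366667
L_1(0.9) = (0.9 - (-1))/(2 - (-1)) = 0.633333

P(0.9) = 0×L_0(0.9) + (-10)×L_1(0.9)
P(0.9) = -6.333333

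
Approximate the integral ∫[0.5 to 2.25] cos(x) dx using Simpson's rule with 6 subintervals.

f(x) = cos(x)
a = 0.5, b = 2.25, n = 6
h = (b - a)/n = 0.291667

Simpson's rule: (h/3)[f(x₀) + 4f(x₁) + 2f(x₂) + ... + f(xₙ)]

x_0 = 0.5000, f(x_0) = 0.877583, coefficient = 1
x_1 = 0.7917, f(x_1) = 0.702660, coefficient = 4
x_2 = 1.0833, f(x_2) = 0.468386, coefficient = 2
x_3 = 1.3750, f(x_3) = 0.194548, coefficient = 4
x_4 = 1.6667, f(x_4) = -0.095724, coefficient = 2
x_5 = 1.9583, f(x_5) = -0.377909, coefficient = 4
x_6 = 2.2500, f(x_6) = -0.628174, coefficient = 1

I ≈ (0.291667/3) × 3.071929 = 0.298660
Exact value: 0.298648
Error: 0.000012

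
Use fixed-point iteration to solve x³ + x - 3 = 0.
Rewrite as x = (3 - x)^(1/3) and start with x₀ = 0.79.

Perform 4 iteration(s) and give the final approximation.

Equation: x³ + x - 3 = 0
Fixed-point form: x = (3 - x)^(1/3)
x₀ = 0.79

x_1 = g(0.790000) = 1.302559
x_2 = g(1.302559) = 1.192884
x_3 = g(1.192884) = 1.218041
x_4 = g(1.218041) = 1.212363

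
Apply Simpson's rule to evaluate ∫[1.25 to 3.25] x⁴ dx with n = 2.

f(x) = x⁴
a = 1.25, b = 3.25, n = 2
h = (b - a)/n = 1.000000

Simpson's rule: (h/3)[f(x₀) + 4f(x₁) + 2f(x₂) + ... + f(xₙ)]

x_0 = 1.2500, f(x_0) = 2.441406, coefficient = 1
x_1 = 2.2500, f(x_1) = 25.628906, coefficient = 4
x_2 = 3.2500, f(x_2) = 111.566406, coefficient = 1

I ≈ (1.000000/3) × 216.523438 = 72.174479
Exact value: 71.907813
Error: 0.266667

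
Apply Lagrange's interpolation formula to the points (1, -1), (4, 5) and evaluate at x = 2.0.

Lagrange interpolation formula:
P(x) = Σ yᵢ × Lᵢ(x)
where Lᵢ(x) = Π_{j≠i} (x - xⱼ)/(xᵢ - xⱼ)

L_0(2.0) = (2.0 - 4)/(1 - 4) = 0.666667
L_1(2.0) = (2.0 - 1)/(4 - 1) = 0.333333

P(2.0) = (-1)×L_0(2.0) + 5×L_1(2.0)
P(2.0) = 1.000000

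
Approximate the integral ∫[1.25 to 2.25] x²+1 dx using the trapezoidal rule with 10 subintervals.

f(x) = x²+1
a = 1.25, b = 2.25, n = 10
h = (b - a)/n = 0.100000

Trapezoidal rule: (h/2)[f(x₀) + 2f(x₁) + 2f(x₂) + ... + f(xₙ)]

x_0 = 1.2500, f(x_0) = 2.562500, coefficient = 1
x_1 = 1.3500, f(x_1) = 2.822500, coefficient = 2
x_2 = 1.4500, f(x_2) = 3.102500, coefficient = 2
x_3 = 1.5500, f(x_3) = 3.402500, coefficient = 2
x_4 = 1.6500, f(x_4) = 3.722500, coefficient = 2
x_5 = 1.7500, f(x_5) = 4.062500, coefficient = 2
x_6 = 1.8500, f(x_6) = 4.422500, coefficient = 2
x_7 = 1.9500, f(x_7) = 4.802500, coefficient = 2
x_8 = 2.0500, f(x_8) = 5.202500, coefficient = 2
x_9 = 2.1500, f(x_9) = 5.622500, coefficient = 2
x_10 = 2.2500, f(x_10) = 6.062500, coefficient = 1

I ≈ (0.100000/2) × 82.950000 = 4.147500
Exact value: 4.145833
Error: 0.001667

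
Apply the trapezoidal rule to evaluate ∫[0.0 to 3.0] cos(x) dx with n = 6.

f(x) = cos(x)
a = 0.0, b = 3.0, n = 6
h = (b - a)/n = 0.500000

Trapezoidal rule: (h/2)[f(x₀) + 2f(x₁) + 2f(x₂) + ... + f(xₙ)]

x_0 = 0.0000, f(x_0) = 1.000000, coefficient = 1
x_1 = 0.5000, f(x_1) = 0.877583, coefficient = 2
x_2 = 1.0000, f(x_2) = 0.540302, coefficient = 2
x_3 = 1.5000, f(x_3) = 0.070737, coefficient = 2
x_4 = 2.0000, f(x_4) = -0.416147, coefficient = 2
x_5 = 2.5000, f(x_5) = -0.801144, coefficient = 2
x_6 = 3.0000, f(x_6) = -0.989992, coefficient = 1

I ≈ (0.500000/2) × 0.552671 = 0.138168
Exact value: 0.141120
Error: 0.002952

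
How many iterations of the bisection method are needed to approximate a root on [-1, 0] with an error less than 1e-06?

We need (b-a)/2^n ≤ 1e-06
(0 - (-1))/2^n ≤ 1e-06
1/2^n ≤ 1e-06
2^n ≥ 1000000
n ≥ log₂(1000000) = 19.93
n ≥ 20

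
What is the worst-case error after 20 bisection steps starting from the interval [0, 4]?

Bisection error bound: |error| ≤ (b-a)/2^n
|error| ≤ (4 - 0)/2^20 = 4/2^20
|error| ≤ 0.0000038147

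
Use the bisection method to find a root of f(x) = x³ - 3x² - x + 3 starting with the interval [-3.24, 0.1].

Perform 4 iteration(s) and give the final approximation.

f(x) = x³ - 3x² - x + 3
Initial interval: [-3.24, 0.1]

Iteration 1:
  c_1 = (-3.240000 + 0.100000)/2 = -1.570000
  f(c_1) = f(-1.570000) = -6.694593
  f(a) × f(c) ≥ 0, new interval: [-1.570000, 0.100000]
Iteration 2:
  c_2 = (-1.570000 + 0.100000)/2 = -0.735000
  f(c_2) = f(-0.735000) = 1.717260
  f(a) × f(c) < 0, new interval: [-1.570000, -0.735000]
Iteration 3:
  c_3 = (-1.570000 + (-0.735000))/2 = -1.152500
  f(c_3) = f(-1.152500) = -1.363084
  f(a) × f(c) ≥ 0, new interval: [-1.152500, -0.735000]
Iteration 4:
  c_4 = (-1.152500 + (-0.735000))/2 = -0.943750
  f(c_4) = f(-0.943750) = 0.431194
  f(a) × f(c) < 0, new interval: [-1.152500, -0.943750]

After 4 iteration(s), the approximation is c_4 = -0.943750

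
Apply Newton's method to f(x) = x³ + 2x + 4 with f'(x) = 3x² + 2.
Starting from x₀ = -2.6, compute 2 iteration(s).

f(x) = x³ + 2x + 4
f'(x) = 3x² + 2
x₀ = -2.6

Newton-Raphson formula: x_{n+1} = x_n - f(x_n)/f'(x_n)

Iteration 1:
  f(-2.600000) = -18.776000
  f'(-2.600000) = 22.280000
  x_1 = -2.600000 - (-18.776000)/22.280000 = -1.757271
Iteration 2:
  f(-1.757271) = -4.940998
  f'(-1.757271) = 11.264005
  x_2 = -1.757271 - (-4.940998)/11.264005 = -1.318617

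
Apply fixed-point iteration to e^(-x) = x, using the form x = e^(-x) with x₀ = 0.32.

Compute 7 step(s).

Equation: e^(-x) = x
Fixed-point form: x = e^(-x)
x₀ = 0.32

x_1 = g(0.320000) = 0.726149
x_2 = g(0.726149) = 0.483768
x_3 = g(0.483768) = 0.616456
x_4 = g(0.616456) = 0.539854
x_5 = g(0.539854) = 0.582833
x_6 = g(0.582833) = 0.558314
x_7 = g(0.558314) = 0.572173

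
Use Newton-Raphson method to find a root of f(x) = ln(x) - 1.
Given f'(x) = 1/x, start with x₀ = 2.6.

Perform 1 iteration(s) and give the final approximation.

f(x) = ln(x) - 1
f'(x) = 1/x
x₀ = 2.6

Newton-Raphson formula: x_{n+1} = x_n - f(x_n)/f'(x_n)

Iteration 1:
  f(2.600000) = -0.044489
  f'(2.600000) = 0.384615
  x_1 = 2.600000 - (-0.044489)/0.384615 = 2.715670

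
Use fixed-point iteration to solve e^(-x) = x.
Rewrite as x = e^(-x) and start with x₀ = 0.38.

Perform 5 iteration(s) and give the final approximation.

Equation: e^(-x) = x
Fixed-point form: x = e^(-x)
x₀ = 0.38

x_1 = g(0.380000) = 0.683861
x_2 = g(0.683861) = 0.504665
x_3 = g(0.504665) = 0.603708
x_4 = g(0.603708) = 0.546780
x_5 = g(0.546780) = 0.578810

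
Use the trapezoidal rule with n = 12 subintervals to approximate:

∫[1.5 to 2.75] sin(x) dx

f(x) = sin(x)
a = 1.5, b = 2.75, n = 12
h = (b - a)/n = 0.104167

Trapezoidal rule: (h/2)[f(x₀) + 2f(x₁) + 2f(x₂) + ... + f(xₙ)]

x_0 = 1.5000, f(x_0) = 0.997495, coefficient = 1
x_1 = 1.6042, f(x_1) = 0.999443, coefficient = 2
x_2 = 1.7083, f(x_2) = 0.990557, coefficient = 2
x_3 = 1.8125, f(x_3) = 0.970932, coefficient = 2
x_4 = 1.9167, f(x_4) = 0.940781, coefficient = 2
x_5 = 2.0208, f(x_5) = 0.900431, coefficient = 2
x_6 = 2.1250, f(x_6) = 0.850320, coefficient = 2
x_7 = 2.2292, f(x_7) = 0.790990, coefficient = 2
x_8 = 2.3333, f(x_8) = 0.723086, coefficient = 2
x_9 = 2.4375, f(x_9) = 0.647343, coefficient = 2
x_10 = 2.5417, f(x_10) = 0.564581, coefficient = 2
x_11 = 2.6458, f(x_11) = 0.475700, coefficient = 2
x_12 = 2.7500, f(x_12) = 0.381661, coefficient = 1

I ≈ (0.104167/2) × 19.087482 = 0.994140
Exact value: 0.995040
Error: 0.000900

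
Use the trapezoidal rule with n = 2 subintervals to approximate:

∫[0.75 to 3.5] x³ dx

f(x) = x³
a = 0.75, b = 3.5, n = 2
h = (b - a)/n = 1.375000

Trapezoidal rule: (h/2)[f(x₀) + 2f(x₁) + 2f(x₂) + ... + f(xₙ)]

x_0 = 0.7500, f(x_0) = 0.421875, coefficient = 1
x_1 = 2.1250, f(x_1) = 9.595703, coefficient = 2
x_2 = 3.5000, f(x_2) = 42.875000, coefficient = 1

I ≈ (1.375000/2) × 62.488281 = 42.960693
Exact value: 37.436523
Error: 5.524170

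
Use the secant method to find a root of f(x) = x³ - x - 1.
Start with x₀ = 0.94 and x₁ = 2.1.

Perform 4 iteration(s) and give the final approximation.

f(x) = x³ - x - 1
x₀ = 0.94, x₁ = 2.1

Secant formula: x_{n+1} = x_n - f(x_n)(x_n - x_{n-1})/(f(x_n) - f(x_{n-1}))

Iteration 1:
  f(0.940000) = -1.109416
  f(2.100000) = 6.161000
  x_2 = 2.100000 - 6.161000×(2.100000 - 0.940000)/(6.161000 - (-1.109416))
       = 1.117008
Iteration 2:
  f(2.100000) = 6.161000
  f(1.117008) = -0.723309
  x_3 = 1.117008 - (-0.723309)×(1.117008 - 2.100000)/(-0.723309 - 6.161000)
       = 1.220287
Iteration 3:
  f(1.117008) = -0.723309
  f(1.220287) = -0.403156
  x_4 = 1.220287 - (-0.403156)×(1.220287 - 1.117008)/(-0.403156 - (-0.723309))
       = 1.350343
Iteration 4:
  f(1.220287) = -0.403156
  f(1.350343) = 0.111906
  x_5 = 1.350343 - 0.111906×(1.350343 - 1.220287)/(0.111906 - (-0.403156))
       = 1.322086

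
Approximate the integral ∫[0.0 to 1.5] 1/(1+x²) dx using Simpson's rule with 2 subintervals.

f(x) = 1/(1+x²)
a = 0.0, b = 1.5, n = 2
h = (b - a)/n = 0.750000

Simpson's rule: (h/3)[f(x₀) + 4f(x₁) + 2f(x₂) + ... + f(xₙ)]

x_0 = 0.0000, f(x_0) = 1.000000, coefficient = 1
x_1 = 0.7500, f(x_1) = 0.640000, coefficient = 4
x_2 = 1.5000, f(x_2) = 0.307692, coefficient = 1

I ≈ (0.750000/3) × 3.867692 = 0.966923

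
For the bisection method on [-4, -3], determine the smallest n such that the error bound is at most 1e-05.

We need (b-a)/2^n ≤ 1e-05
(-3 - (-4))/2^n ≤ 1e-05
1/2^n ≤ 1e-05
2^n ≥ 100000
n ≥ log₂(100000) = 16.61
n ≥ 17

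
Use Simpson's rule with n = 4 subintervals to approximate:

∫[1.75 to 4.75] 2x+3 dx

f(x) = 2x+3
a = 1.75, b = 4.75, n = 4
h = (b - a)/n = 0.750000

Simpson's rule: (h/3)[f(x₀) + 4f(x₁) + 2f(x₂) + ... + f(xₙ)]

x_0 = 1.7500, f(x_0) = 6.500000, coefficient = 1
x_1 = 2.5000, f(x_1) = 8.000000, coefficient = 4
x_2 = 3.2500, f(x_2) = 9.500000, coefficient = 2
x_3 = 4.0000, f(x_3) = 11.000000, coefficient = 4
x_4 = 4.7500, f(x_4) = 12.500000, coefficient = 1

I ≈ (0.750000/3) × 114.000000 = 28.500000
Exact value: 28.500000
Error: 0.000000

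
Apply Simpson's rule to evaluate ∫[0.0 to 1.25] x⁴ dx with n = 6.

f(x) = x⁴
a = 0.0, b = 1.25, n = 6
h = (b - a)/n = 0.208333

Simpson's rule: (h/3)[f(x₀) + 4f(x₁) + 2f(x₂) + ... + f(xₙ)]

x_0 = 0.0000, f(x_0) = 0.000000, coefficient = 1
x_1 = 0.2083, f(x_1) = 0.001884, coefficient = 4
x_2 = 0.4167, f(x_2) = 0.030141, coefficient = 2
x_3 = 0.6250, f(x_3) = 0.152588, coefficient = 4
x_4 = 0.8333, f(x_4) = 0.482253, coefficient = 2
x_5 = 1.0417, f(x_5) = 1.177376, coefficient = 4
x_6 = 1.2500, f(x_6) = 2.441406, coefficient = 1

I ≈ (0.208333/3) × 8.793584 = 0.610666
Exact value: 0.610352
Error: 0.000314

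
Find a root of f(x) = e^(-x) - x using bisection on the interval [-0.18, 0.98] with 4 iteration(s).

f(x) = e^(-x) - x
Initial interval: [-0.18, 0.98]

Iteration 1:
  c_1 = (-0.180000 + 0.980000)/2 = 0.400000
  f(c_1) = f(0.400000) = 0.270320
  f(a) × f(c) ≥ 0, new interval: [0.400000, 0.980000]
Iteration 2:
  c_2 = (0.400000 + 0.980000)/2 = 0.690000
  f(c_2) = f(0.690000) = -0.188424
  f(a) × f(c) < 0, new interval: [0.400000, 0.690000]
Iteration 3:
  c_3 = (0.400000 + 0.690000)/2 = 0.545000
  f(c_3) = f(0.545000) = 0.034842
  f(a) × f(c) ≥ 0, new interval: [0.545000, 0.690000]
Iteration 4:
  c_4 = (0.545000 + 0.690000)/2 = 0.617500
  f(c_4) = f(0.617500) = -0.078209
  f(a) × f(c) < 0, new interval: [0.545000, 0.617500]

After 4 iteration(s), the approximation is c_4 = 0.617500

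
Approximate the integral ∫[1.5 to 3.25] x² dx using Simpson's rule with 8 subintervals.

f(x) = x²
a = 1.5, b = 3.25, n = 8
h = (b - a)/n = 0.218750

Simpson's rule: (h/3)[f(x₀) + 4f(x₁) + 2f(x₂) + ... + f(xₙ)]

x_0 = 1.5000, f(x_0) = 2.250000, coefficient = 1
x_1 = 1.7188, f(x_1) = 2.954102, coefficient = 4
x_2 = 1.9375, f(x_2) = 3.753906, coefficient = 2
x_3 = 2.1562, f(x_3) = 4.649414, coefficient = 4
x_4 = 2.3750, f(x_4) = 5.640625, coefficient = 2
x_5 = 2.5938, f(x_5) = 6.727539, coefficient = 4
x_6 = 2.8125, f(x_6) = 7.910156, coefficient = 2
x_7 = 3.0312, f(x_7) = 9.188477, coefficient = 4
x_8 = 3.2500, f(x_8) = 10.562500, coefficient = 1

I ≈ (0.218750/3) × 141.500000 = 10.317708
Exact value: 10.317708
Error: 0.000000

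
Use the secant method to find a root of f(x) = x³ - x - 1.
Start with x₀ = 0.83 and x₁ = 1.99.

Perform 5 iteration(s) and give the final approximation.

f(x) = x³ - x - 1
x₀ = 0.83, x₁ = 1.99

Secant formula: x_{n+1} = x_n - f(x_n)(x_n - x_{n-1})/(f(x_n) - f(x_{n-1}))

Iteration 1:
  f(0.830000) = -1.258213
  f(1.990000) = 4.890599
  x_2 = 1.990000 - 4.890599×(1.990000 - 0.830000)/(4.890599 - (-1.258213))
       = 1.067367
Iteration 2:
  f(1.990000) = 4.890599
  f(1.067367) = -0.851345
  x_3 = 1.067367 - (-0.851345)×(1.067367 - 1.990000)/(-0.851345 - 4.890599)
       = 1.204164
Iteration 3:
  f(1.067367) = -0.851345
  f(1.204164) = -0.458113
  x_4 = 1.204164 - (-0.458113)×(1.204164 - 1.067367)/(-0.458113 - (-0.851345))
       = 1.363532
Iteration 4:
  f(1.204164) = -0.458113
  f(1.363532) = 0.171571
  x_5 = 1.363532 - 0.171571×(1.363532 - 1.204164)/(0.171571 - (-0.458113))
       = 1.320108
Iteration 5:
  f(1.363532) = 0.171571
  f(1.320108) = -0.019574
  x_6 = 1.320108 - (-0.019574)×(1.320108 - 1.363532)/(-0.019574 - 0.171571)
       = 1.324555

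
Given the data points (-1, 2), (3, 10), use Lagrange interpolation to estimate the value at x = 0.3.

Lagrange interpolation formula:
P(x) = Σ yᵢ × Lᵢ(x)
where Lᵢ(x) = Π_{j≠i} (x - xⱼ)/(xᵢ - xⱼ)

L_0(0.3) = (0.3 - 3)/(-1 - 3) = 0.675000
L_1(0.3) = (0.3 - (-1))/(3 - (-1)) = 0.325000

P(0.3) = 2×L_0(0.3) + 10×L_1(0.3)
P(0.3) = 4.600000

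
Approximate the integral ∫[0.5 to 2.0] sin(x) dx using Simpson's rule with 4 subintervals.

f(x) = sin(x)
a = 0.5, b = 2.0, n = 4
h = (b - a)/n = 0.375000

Simpson's rule: (h/3)[f(x₀) + 4f(x₁) + 2f(x₂) + ... + f(xₙ)]

x_0 = 0.5000, f(x_0) = 0.479426, coefficient = 1
x_1 = 0.8750, f(x_1) = 0.767544, coefficient = 4
x_2 = 1.2500, f(x_2) = 0.948985, coefficient = 2
x_3 = 1.6250, f(x_3) = 0.998531, coefficient = 4
x_4 = 2.0000, f(x_4) = 0.909297, coefficient = 1

I ≈ (0.375000/3) × 10.350992 = 1.293874
Exact value: 1.293729
Error: 0.000145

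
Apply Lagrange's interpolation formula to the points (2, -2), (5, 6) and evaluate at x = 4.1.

Lagrange interpolation formula:
P(x) = Σ yᵢ × Lᵢ(x)
where Lᵢ(x) = Π_{j≠i} (x - xⱼ)/(xᵢ - xⱼ)

L_0(4.1) = (4.1 - 5)/(2 - 5) = 0.300000
L_1(4.1) = (4.1 - 2)/(5 - 2) = 0.700000

P(4.1) = (-2)×L_0(4.1) + 6×L_1(4.1)
P(4.1) = 3.600000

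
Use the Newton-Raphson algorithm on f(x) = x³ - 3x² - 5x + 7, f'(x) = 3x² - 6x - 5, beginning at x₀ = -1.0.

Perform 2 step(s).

f(x) = x³ - 3x² - 5x + 7
f'(x) = 3x² - 6x - 5
x₀ = -1.0

Newton-Raphson formula: x_{n+1} = x_n - f(x_n)/f'(x_n)

Iteration 1:
  f(-1.000000) = 8.000000
  f'(-1.000000) = 4.000000
  x_1 = -1.000000 - 8.000000/4.000000 = -3.000000
Iteration 2:
  f(-3.000000) = -32.000000
  f'(-3.000000) = 40.000000
  x_2 = -3.000000 - (-32.000000)/40.000000 = -2.200000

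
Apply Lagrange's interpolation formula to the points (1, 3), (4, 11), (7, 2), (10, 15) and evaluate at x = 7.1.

Lagrange interpolation formula:
P(x) = Σ yᵢ × Lᵢ(x)
where Lᵢ(x) = Π_{j≠i} (x - xⱼ)/(xᵢ - xⱼ)

L_0(7.1) = (7.1 - 4)/(1 - 4) × (7.1 - 7)/(1 - 7) × (7.1 - 10)/(1 - 10) = 0.005549
L_1(7.1) = (7.1 - 1)/(4 - 1) × (7.1 - 7)/(4 - 7) × (7.1 - 10)/(4 - 10) = -0.032759
L_2(7.1) = (7.1 - 1)/(7 - 1) × (7.1 - 4)/(7 - 4) × (7.1 - 10)/(7 - 10) = 1.015537
L_3(7.1) = (7.1 - 1)/(10 - 1) × (7.1 - 4)/(10 - 4) × (7.1 - 7)/(10 - 7) = 0.011673

P(7.1) = 3×L_0(7.1) + 11×L_1(7.1) + 2×L_2(7.1) + 15×L_3(7.1)
P(7.1) = 1.862463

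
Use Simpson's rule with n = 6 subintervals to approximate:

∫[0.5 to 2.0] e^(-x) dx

f(x) = e^(-x)
a = 0.5, b = 2.0, n = 6
h = (b - a)/n = 0.250000

Simpson's rule: (h/3)[f(x₀) + 4f(x₁) + 2f(x₂) + ... + f(xₙ)]

x_0 = 0.5000, f(x_0) = 0.606531, coefficient = 1
x_1 = 0.7500, f(x_1) = 0.472367, coefficient = 4
x_2 = 1.0000, f(x_2) = 0.367879, coefficient = 2
x_3 = 1.2500, f(x_3) = 0.286505, coefficient = 4
x_4 = 1.5000, f(x_4) = 0.223130, coefficient = 2
x_5 = 1.7500, f(x_5) = 0.173774, coefficient = 4
x_6 = 2.0000, f(x_6) = 0.135335, coefficient = 1

I ≈ (0.250000/3) × 5.654466 = 0.471206
Exact value: 0.471195
Error: 0.000010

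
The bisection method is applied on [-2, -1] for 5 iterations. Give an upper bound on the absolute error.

Bisection error bound: |error| ≤ (b-a)/2^n
|error| ≤ (-1 - (-2))/2^5 = 1/2^5
|error| ≤ 0.0312500000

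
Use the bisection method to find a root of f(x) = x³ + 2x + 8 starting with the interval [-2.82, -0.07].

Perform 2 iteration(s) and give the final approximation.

f(x) = x³ + 2x + 8
Initial interval: [-2.82, -0.07]

Iteration 1:
  c_1 = (-2.820000 + (-0.070000))/2 = -1.445000
  f(c_1) = f(-1.445000) = 2.092804
  f(a) × f(c) < 0, new interval: [-2.820000, -1.445000]
Iteration 2:
  c_2 = (-2.820000 + (-1.445000))/2 = -2.132500
  f(c_2) = f(-2.132500) = -5.962664
  f(a) × f(c) ≥ 0, new interval: [-2.132500, -1.445000]

After 2 iteration(s), the approximation is c_2 = -2.132500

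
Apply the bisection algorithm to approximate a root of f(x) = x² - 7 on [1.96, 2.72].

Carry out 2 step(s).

f(x) = x² - 7
Initial interval: [1.96, 2.72]

Iteration 1:
  c_1 = (1.960000 + 2.720000)/2 = 2.340000
  f(c_1) = f(2.340000) = -1.524400
  f(a) × f(c) ≥ 0, new interval: [2.340000, 2.720000]
Iteration 2:
  c_2 = (2.340000 + 2.720000)/2 = 2.530000
  f(c_2) = f(2.530000) = -0.599100
  f(a) × f(c) ≥ 0, new interval: [2.530000, 2.720000]

After 2 iteration(s), the approximation is c_2 = 2.530000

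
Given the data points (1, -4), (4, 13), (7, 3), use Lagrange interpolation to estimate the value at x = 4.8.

Lagrange interpolation formula:
P(x) = Σ yᵢ × Lᵢ(x)
where Lᵢ(x) = Π_{j≠i} (x - xⱼ)/(xᵢ - xⱼ)

L_0(4.8) = (4.8 - 4)/(1 - 4) × (4.8 - 7)/(1 - 7) = -0.097778
L_1(4.8) = (4.8 - 1)/(4 - 1) × (4.8 - 7)/(4 - 7) = 0.928889
L_2(4.8) = (4.8 - 1)/(7 - 1) × (4.8 - 4)/(7 - 4) = 0.168889

P(4.8) = (-4)×L_0(4.8) + 13×L_1(4.8) + 3×L_2(4.8)
P(4.8) = 12.973333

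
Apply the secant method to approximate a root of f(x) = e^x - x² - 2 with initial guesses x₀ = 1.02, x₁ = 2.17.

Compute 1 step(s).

f(x) = e^x - x² - 2
x₀ = 1.02, x₁ = 2.17

Secant formula: x_{n+1} = x_n - f(x_n)(x_n - x_{n-1})/(f(x_n) - f(x_{n-1}))

Iteration 1:
  f(1.020000) = -0.267205
  f(2.170000) = 2.049384
  x_2 = 2.170000 - 2.049384×(2.170000 - 1.020000)/(2.049384 - (-0.267205))
       = 1.152646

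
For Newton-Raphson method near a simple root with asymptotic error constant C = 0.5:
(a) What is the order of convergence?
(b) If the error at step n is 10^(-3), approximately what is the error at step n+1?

(a) Newton-Raphson has quadratic (order 2) convergence near simple roots.
    This means |e_{n+1}| ≈ C|e_n|².

(b) With |e_n| = 10^(-3) and C = 0.5:
    |e_{n+1}| ≈ 0.5 × (10^(-3))² = 0.5 × 10^(-6)

(a) 2 (quadratic); (b) |e_{n+1}| ≈ 5.000e-07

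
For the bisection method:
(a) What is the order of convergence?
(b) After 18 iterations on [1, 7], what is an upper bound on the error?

(a) Bisection has linear (order 1) convergence; the error is halved each step.

(b) Error bound = (b-a)/2^n = (7 - 1)/2^{18}
    = 6/2^{18}

(a) 1 (linear); (b) error ≤ 2.29e-05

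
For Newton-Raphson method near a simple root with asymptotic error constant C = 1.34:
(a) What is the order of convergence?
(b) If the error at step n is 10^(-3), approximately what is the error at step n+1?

(a) Newton-Raphson has quadratic (order 2) convergence near simple roots.
    This means |e_{n+1}| ≈ C|e_n|².

(b) With |e_n| = 10^(-3) and C = 1.34:
    |e_{n+1}| ≈ 1.34 × (10^(-3))² = 1.34 × 10^(-6)

(a) 2 (quadratic); (b) |e_{n+1}| ≈ 1.340e-06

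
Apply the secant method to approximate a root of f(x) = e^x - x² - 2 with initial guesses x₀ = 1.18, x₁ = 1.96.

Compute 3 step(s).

f(x) = e^x - x² - 2
x₀ = 1.18, x₁ = 1.96

Secant formula: x_{n+1} = x_n - f(x_n)(x_n - x_{n-1})/(f(x_n) - f(x_{n-1}))

Iteration 1:
  f(1.180000) = -0.138026
  f(1.960000) = 1.257727
  x_2 = 1.960000 - 1.257727×(1.960000 - 1.180000)/(1.257727 - (-0.138026))
       = 1.257134
Iteration 2:
  f(1.960000) = 1.257727
  f(1.257134) = -0.065054
  x_3 = 1.257134 - (-0.065054)×(1.257134 - 1.960000)/(-0.065054 - 1.257727)
       = 1.291701
Iteration 3:
  f(1.257134) = -0.065054
  f(1.291701) = -0.029521
  x_4 = 1.291701 - (-0.029521)×(1.291701 - 1.257134)/(-0.029521 - (-0.065054))
       = 1.320418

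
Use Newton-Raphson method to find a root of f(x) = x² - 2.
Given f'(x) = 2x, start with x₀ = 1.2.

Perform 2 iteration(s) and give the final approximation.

f(x) = x² - 2
f'(x) = 2x
x₀ = 1.2

Newton-Raphson formula: x_{n+1} = x_n - f(x_n)/f'(x_n)

Iteration 1:
  f(1.200000) = -0.560000
  f'(1.200000) = 2.400000
  x_1 = 1.200000 - (-0.560000)/2.400000 = 1.433333
Iteration 2:
  f(1.433333) = 0.054444
  f'(1.433333) = 2.866667
  x_2 = 1.433333 - 0.054444/2.866667 = 1.414341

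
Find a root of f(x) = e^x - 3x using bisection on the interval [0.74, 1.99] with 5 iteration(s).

f(x) = e^x - 3x
Initial interval: [0.74, 1.99]

Iteration 1:
  c_1 = (0.740000 + 1.990000)/2 = 1.365000
  f(c_1) = f(1.365000) = -0.179277
  f(a) × f(c) ≥ 0, new interval: [1.365000, 1.990000]
Iteration 2:
  c_2 = (1.365000 + 1.990000)/2 = 1.677500
  f(c_2) = f(1.677500) = 0.319659
  f(a) × f(c) < 0, new interval: [1.365000, 1.677500]
Iteration 3:
  c_3 = (1.365000 + 1.677500)/2 = 1.521250
  f(c_3) = f(1.521250) = 0.014194
  f(a) × f(c) < 0, new interval: [1.365000, 1.521250]
Iteration 4:
  c_4 = (1.365000 + 1.521250)/2 = 1.443125
  f(c_4) = f(1.443125) = -0.095469
  f(a) × f(c) ≥ 0, new interval: [1.443125, 1.521250]
Iteration 5:
  c_5 = (1.443125 + 1.521250)/2 = 1.482187
  f(c_5) = f(1.482187) = -0.043997
  f(a) × f(c) ≥ 0, new interval: [1.482187, 1.521250]

After 5 iteration(s), the approximation is c_5 = 1.482187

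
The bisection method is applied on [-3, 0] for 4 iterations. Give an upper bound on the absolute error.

Bisection error bound: |error| ≤ (b-a)/2^n
|error| ≤ (0 - (-3))/2^4 = 3/2^4
|error| ≤ 0.1875000000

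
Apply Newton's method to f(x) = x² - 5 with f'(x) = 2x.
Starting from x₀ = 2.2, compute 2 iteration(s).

f(x) = x² - 5
f'(x) = 2x
x₀ = 2.2

Newton-Raphson formula: x_{n+1} = x_n - f(x_n)/f'(x_n)

Iteration 1:
  f(2.200000) = -0.160000
  f'(2.200000) = 4.400000
  x_1 = 2.200000 - (-0.160000)/4.400000 = 2.236364
Iteration 2:
  f(2.236364) = 0.001322
  f'(2.236364) = 4.472727
  x_2 = 2.236364 - 0.001322/4.472727 = 2.236068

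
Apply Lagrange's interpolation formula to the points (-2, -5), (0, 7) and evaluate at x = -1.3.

Lagrange interpolation formula:
P(x) = Σ yᵢ × Lᵢ(x)
where Lᵢ(x) = Π_{j≠i} (x - xⱼ)/(xᵢ - xⱼ)

L_0(-1.3) = (-1.3 - 0)/(-2 - 0) = 0.650000
L_1(-1.3) = (-1.3 - (-2))/(0 - (-2)) = 0.350000

P(-1.3) = (-5)×L_0(-1.3) + 7×L_1(-1.3)
P(-1.3) = -0.800000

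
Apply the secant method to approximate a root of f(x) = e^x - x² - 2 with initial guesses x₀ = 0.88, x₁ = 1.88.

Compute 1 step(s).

f(x) = e^x - x² - 2
x₀ = 0.88, x₁ = 1.88

Secant formula: x_{n+1} = x_n - f(x_n)(x_n - x_{n-1})/(f(x_n) - f(x_{n-1}))

Iteration 1:
  f(0.880000) = -0.363500
  f(1.880000) = 1.019105
  x_2 = 1.880000 - 1.019105×(1.880000 - 0.880000)/(1.019105 - (-0.363500))
       = 1.142910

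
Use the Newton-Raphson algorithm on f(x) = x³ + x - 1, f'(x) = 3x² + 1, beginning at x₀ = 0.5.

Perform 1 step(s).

f(x) = x³ + x - 1
f'(x) = 3x² + 1
x₀ = 0.5

Newton-Raphson formula: x_{n+1} = x_n - f(x_n)/f'(x_n)

Iteration 1:
  f(0.500000) = -0.375000
  f'(0.500000) = 1.750000
  x_1 = 0.500000 - (-0.375000)/1.750000 = 0.714286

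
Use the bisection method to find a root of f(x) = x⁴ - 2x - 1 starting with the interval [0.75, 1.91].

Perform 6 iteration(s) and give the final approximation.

f(x) = x⁴ - 2x - 1
Initial interval: [0.75, 1.91]

Iteration 1:
  c_1 = (0.750000 + 1.910000)/2 = 1.330000
  f(c_1) = f(1.330000) = -0.530993
  f(a) × f(c) ≥ 0, new interval: [1.330000, 1.910000]
Iteration 2:
  c_2 = (1.330000 + 1.910000)/2 = 1.620000
  f(c_2) = f(1.620000) = 2.647475
  f(a) × f(c) < 0, new interval: [1.330000, 1.620000]
Iteration 3:
  c_3 = (1.330000 + 1.620000)/2 = 1.475000
  f(c_3) = f(1.475000) = 0.783344
  f(a) × f(c) < 0, new interval: [1.330000, 1.475000]
Iteration 4:
  c_4 = (1.330000 + 1.475000)/2 = 1.402500
  f(c_4) = f(1.402500) = 0.064114
  f(a) × f(c) < 0, new interval: [1.330000, 1.402500]
Iteration 5:
  c_5 = (1.330000 + 1.402500)/2 = 1.366250
  f(c_5) = f(1.366250) = -0.248159
  f(a) × f(c) ≥ 0, new interval: [1.366250, 1.402500]
Iteration 6:
  c_6 = (1.366250 + 1.402500)/2 = 1.384375
  f(c_6) = f(1.384375) = -0.095800
  f(a) × f(c) ≥ 0, new interval: [1.384375, 1.402500]

After 6 iteration(s), the approximation is c_6 = 1.384375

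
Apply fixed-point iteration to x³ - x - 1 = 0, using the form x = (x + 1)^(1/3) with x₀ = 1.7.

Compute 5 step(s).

Equation: x³ - x - 1 = 0
Fixed-point form: x = (x + 1)^(1/3)
x₀ = 1.7

x_1 = g(1.700000) = 1.392477
x_2 = g(1.392477) = 1.337465
x_3 = g(1.337465) = 1.327135
x_4 = g(1.327135) = 1.325177
x_5 = g(1.325177) = 1.324805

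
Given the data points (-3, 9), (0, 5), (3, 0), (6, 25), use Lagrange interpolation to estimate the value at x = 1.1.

Lagrange interpolation formula:
P(x) = Σ yᵢ × Lᵢ(x)
where Lᵢ(x) = Π_{j≠i} (x - xⱼ)/(xᵢ - xⱼ)

L_0(1.1) = (1.1 - 0)/(-3 - 0) × (1.1 - 3)/(-3 - 3) × (1.1 - 6)/(-3 - 6) = -0.063216
L_1(1.1) = (1.1 - (-3))/(0 - (-3)) × (1.1 - 3)/(0 - 3) × (1.1 - 6)/(0 - 6) = 0.706870
L_2(1.1) = (1.1 - (-3))/(3 - (-3)) × (1.1 - 0)/(3 - 0) × (1.1 - 6)/(3 - 6) = 0.409241
L_3(1.1) = (1.1 - (-3))/(6 - (-3)) × (1.1 - 0)/(6 - 0) × (1.1 - 3)/(6 - 3) = -0.052895

P(1.1) = 9×L_0(1.1) + 5×L_1(1.1) + 0×L_2(1.1) + 25×L_3(1.1)
P(1.1) = 1.643031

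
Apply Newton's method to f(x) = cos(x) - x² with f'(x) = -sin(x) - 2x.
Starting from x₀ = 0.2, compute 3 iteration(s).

f(x) = cos(x) - x²
f'(x) = -sin(x) - 2x
x₀ = 0.2

Newton-Raphson formula: x_{n+1} = x_n - f(x_n)/f'(x_n)

Iteration 1:
  f(0.200000) = 0.940067
  f'(0.200000) = -0.598669
  x_1 = 0.200000 - 0.940067/(-0.598669) = 1.770260
Iteration 2:
  f(1.770260) = -3.331965
  f'(1.770260) = -4.520693
  x_2 = 1.770260 - (-3.331965)/(-4.520693) = 1.033213
Iteration 3:
  f(1.033213) = -0.555467
  f'(1.033213) = -2.925374
  x_3 = 1.033213 - (-0.555467)/(-2.925374) = 0.843334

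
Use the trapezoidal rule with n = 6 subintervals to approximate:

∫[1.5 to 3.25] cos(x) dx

f(x) = cos(x)
a = 1.5, b = 3.25, n = 6
h = (b - a)/n = 0.291667

Trapezoidal rule: (h/2)[f(x₀) + 2f(x₁) + 2f(x₂) + ... + f(xₙ)]

x_0 = 1.5000, f(x_0) = 0.070737, coefficient = 1
x_1 = 1.7917, f(x_1) = -0.219079, coefficient = 2
x_2 = 2.0833, f(x_2) = -0.490390, coefficient = 2
x_3 = 2.3750, f(x_3) = -0.720278, coefficient = 2
x_4 = 2.6667, f(x_4) = -0.889327, coefficient = 2
x_5 = 2.9583, f(x_5) = -0.983255, coefficient = 2
x_6 = 3.2500, f(x_6) = -0.994130, coefficient = 1

I ≈ (0.291667/2) × -7.528050 = -1.097841
Exact value: -1.105690
Error: 0.007850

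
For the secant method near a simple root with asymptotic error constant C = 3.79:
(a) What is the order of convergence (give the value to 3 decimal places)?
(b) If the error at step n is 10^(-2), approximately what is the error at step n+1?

(a) Secant method has superlinear convergence with order φ = (1+√5)/2 ≈ 1.618.
    This means |e_{n+1}| ≈ C|e_n|^1.618.

(b) With |e_n| = 10^(-2) and C = 3.79:
    |e_{n+1}| ≈ 3.79 × (10^(-2))^1.618 = 3.79 × 10^(-3.24)

(a) ≈ 1.618 (golden ratio); (b) |e_{n+1}| ≈ 2.201e-03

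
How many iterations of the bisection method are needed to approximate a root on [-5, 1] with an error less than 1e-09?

We need (b-a)/2^n ≤ 1e-09
(1 - (-5))/2^n ≤ 1e-09
6/2^n ≤ 1e-09
2^n ≥ 6000000000
n ≥ log₂(6000000000) = 32.48
n ≥ 33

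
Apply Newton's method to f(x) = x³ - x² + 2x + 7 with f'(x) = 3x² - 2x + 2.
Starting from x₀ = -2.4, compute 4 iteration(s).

f(x) = x³ - x² + 2x + 7
f'(x) = 3x² - 2x + 2
x₀ = -2.4

Newton-Raphson formula: x_{n+1} = x_n - f(x_n)/f'(x_n)

Iteration 1:
  f(-2.400000) = -17.384000
  f'(-2.400000) = 24.080000
  x_1 = -2.400000 - (-17.384000)/24.080000 = -1.678073
Iteration 2:
  f(-1.678073) = -3.897411
  f'(-1.678073) = 13.803934
  x_2 = -1.678073 - (-3.897411)/13.803934 = -1.395733
Iteration 3:
  f(-1.395733) = -0.458518
  f'(-1.395733) = 10.635673
  x_3 = -1.395733 - (-0.458518)/10.635673 = -1.352621
Iteration 4:
  f(-1.352621) = -0.009561
  f'(-1.352621) = 10.193995
  x_4 = -1.352621 - (-0.009561)/10.193995 = -1.351683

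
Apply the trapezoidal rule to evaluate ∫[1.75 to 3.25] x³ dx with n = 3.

f(x) = x³
a = 1.75, b = 3.25, n = 3
h = (b - a)/n = 0.500000

Trapezoidal rule: (h/2)[f(x₀) + 2f(x₁) + 2f(x₂) + ... + f(xₙ)]

x_0 = 1.7500, f(x_0) = 5.359375, coefficient = 1
x_1 = 2.2500, f(x_1) = 11.390625, coefficient = 2
x_2 = 2.7500, f(x_2) = 20.796875, coefficient = 2
x_3 = 3.2500, f(x_3) = 34.328125, coefficient = 1

I ≈ (0.500000/2) × 104.062500 = 26.015625
Exact value: 25.546875
Error: 0.468750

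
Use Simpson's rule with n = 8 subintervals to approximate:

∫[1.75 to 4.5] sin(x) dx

f(x) = sin(x)
a = 1.75, b = 4.5, n = 8
h = (b - a)/n = 0.343750

Simpson's rule: (h/3)[f(x₀) + 4f(x₁) + 2f(x₂) + ... + f(xₙ)]

x_0 = 1.7500, f(x_0) = 0.983986, coefficient = 1
x_1 = 2.0938, f(x_1) = 0.866348, coefficient = 4
x_2 = 2.4375, f(x_2) = 0.647343, coefficient = 2
x_3 = 2.7812, f(x_3) = 0.352595, coefficient = 4
x_4 = 3.1250, f(x_4) = 0.016592, coefficient = 2
x_5 = 3.4688, f(x_5) = -0.321352, coefficient = 4
x_6 = 3.8125, f(x_6) = -0.621697, coefficient = 2
x_7 = 4.1562, f(x_7) = -0.849300, coefficient = 4
x_8 = 4.5000, f(x_8) = -0.977530, coefficient = 1

I ≈ (0.343750/3) × 0.284093 = 0.032552
Exact value: 0.032550
Error: 0.000003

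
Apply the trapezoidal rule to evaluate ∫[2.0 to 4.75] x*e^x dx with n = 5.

f(x) = x*e^x
a = 2.0, b = 4.75, n = 5
h = (b - a)/n = 0.550000

Trapezoidal rule: (h/2)[f(x₀) + 2f(x₁) + 2f(x₂) + ... + f(xₙ)]

x_0 = 2.0000, f(x_0) = 14.778112, coefficient = 1
x_1 = 2.5500, f(x_1) = 32.658115, coefficient = 2
x_2 = 3.1000, f(x_2) = 68.813649, coefficient = 2
x_3 = 3.6500, f(x_3) = 140.432531, coefficient = 2
x_4 = 4.2000, f(x_4) = 280.082590, coefficient = 2
x_5 = 4.7500, f(x_5) = 549.025352, coefficient = 1

I ≈ (0.550000/2) × 1607.777234 = 442.138739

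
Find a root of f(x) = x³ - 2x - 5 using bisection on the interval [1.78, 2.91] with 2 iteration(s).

f(x) = x³ - 2x - 5
Initial interval: [1.78, 2.91]

Iteration 1:
  c_1 = (1.780000 + 2.910000)/2 = 2.345000
  f(c_1) = f(2.345000) = 3.205214
  f(a) × f(c) < 0, new interval: [1.780000, 2.345000]
Iteration 2:
  c_2 = (1.780000 + 2.345000)/2 = 2.062500
  f(c_2) = f(2.062500) = -0.351318
  f(a) × f(c) ≥ 0, new interval: [2.062500, 2.345000]

After 2 iteration(s), the approximation is c_2 = 2.062500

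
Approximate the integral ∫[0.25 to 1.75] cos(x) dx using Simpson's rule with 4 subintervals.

f(x) = cos(x)
a = 0.25, b = 1.75, n = 4
h = (b - a)/n = 0.375000

Simpson's rule: (h/3)[f(x₀) + 4f(x₁) + 2f(x₂) + ... + f(xₙ)]

x_0 = 0.2500, f(x_0) = 0.968912, coefficient = 1
x_1 = 0.6250, f(x_1) = 0.810963, coefficient = 4
x_2 = 1.0000, f(x_2) = 0.540302, coefficient = 2
x_3 = 1.3750, f(x_3) = 0.194548, coefficient = 4
x_4 = 1.7500, f(x_4) = -0.178246, coefficient = 1

I ≈ (0.375000/3) × 5.893314 = 0.736664
Exact value: 0.736582
Error: 0.000082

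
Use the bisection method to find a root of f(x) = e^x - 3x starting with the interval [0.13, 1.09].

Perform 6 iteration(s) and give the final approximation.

f(x) = e^x - 3x
Initial interval: [0.13, 1.09]

Iteration 1:
  c_1 = (0.130000 + 1.090000)/2 = 0.610000
  f(c_1) = f(0.610000) = 0.010431
  f(a) × f(c) ≥ 0, new interval: [0.610000, 1.090000]
Iteration 2:
  c_2 = (0.610000 + 1.090000)/2 = 0.850000
  f(c_2) = f(0.850000) = -0.210353
  f(a) × f(c) < 0, new interval: [0.610000, 0.850000]
Iteration 3:
  c_3 = (0.610000 + 0.850000)/2 = 0.730000
  f(c_3) = f(0.730000) = -0.114919
  f(a) × f(c) < 0, new interval: [0.610000, 0.730000]
Iteration 4:
  c_4 = (0.610000 + 0.730000)/2 = 0.670000
  f(c_4) = f(0.670000) = -0.055763
  f(a) × f(c) < 0, new interval: [0.610000, 0.670000]
Iteration 5:
  c_5 = (0.610000 + 0.670000)/2 = 0.640000
  f(c_5) = f(0.640000) = -0.023519
  f(a) × f(c) < 0, new interval: [0.610000, 0.640000]
Iteration 6:
  c_6 = (0.610000 + 0.640000)/2 = 0.625000
  f(c_6) = f(0.625000) = -0.006754
  f(a) × f(c) < 0, new interval: [0.610000, 0.625000]

After 6 iteration(s), the approximation is c_6 = 0.625000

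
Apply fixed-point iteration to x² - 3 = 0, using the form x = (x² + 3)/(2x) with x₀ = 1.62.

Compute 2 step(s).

Equation: x² - 3 = 0
Fixed-point form: x = (x² + 3)/(2x)
x₀ = 1.62

x_1 = g(1.620000) = 1.735926
x_2 = g(1.735926) = 1.732055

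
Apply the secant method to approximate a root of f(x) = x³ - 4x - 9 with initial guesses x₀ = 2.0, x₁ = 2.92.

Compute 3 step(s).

f(x) = x³ - 4x - 9
x₀ = 2.0, x₁ = 2.92

Secant formula: x_{n+1} = x_n - f(x_n)(x_n - x_{n-1})/(f(x_n) - f(x_{n-1}))

Iteration 1:
  f(2.000000) = -9.000000
  f(2.920000) = 4.217088
  x_2 = 2.920000 - 4.217088×(2.920000 - 2.000000)/(4.217088 - (-9.000000))
       = 2.626462
Iteration 2:
  f(2.920000) = 4.217088
  f(2.626462) = -1.387723
  x_3 = 2.626462 - (-1.387723)×(2.626462 - 2.920000)/(-1.387723 - 4.217088)
       = 2.699140
Iteration 3:
  f(2.626462) = -1.387723
  f(2.699140) = -0.132356
  x_4 = 2.699140 - (-0.132356)×(2.699140 - 2.626462)/(-0.132356 - (-1.387723))
       = 2.706803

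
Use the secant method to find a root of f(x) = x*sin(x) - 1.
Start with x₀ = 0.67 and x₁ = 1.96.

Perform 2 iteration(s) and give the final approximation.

f(x) = x*sin(x) - 1
x₀ = 0.67, x₁ = 1.96

Secant formula: x_{n+1} = x_n - f(x_n)(x_n - x_{n-1})/(f(x_n) - f(x_{n-1}))

Iteration 1:
  f(0.670000) = -0.583939
  f(1.960000) = 0.813415
  x_2 = 1.960000 - 0.813415×(1.960000 - 0.670000)/(0.813415 - (-0.583939))
       = 1.209077
Iteration 2:
  f(1.960000) = 0.813415
  f(1.209077) = 0.130838
  x_3 = 1.209077 - 0.130838×(1.209077 - 1.960000)/(0.130838 - 0.813415)
       = 1.065139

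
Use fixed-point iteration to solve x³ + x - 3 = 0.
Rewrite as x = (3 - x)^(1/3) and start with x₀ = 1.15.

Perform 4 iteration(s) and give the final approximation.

Equation: x³ + x - 3 = 0
Fixed-point form: x = (3 - x)^(1/3)
x₀ = 1.15

x_1 = g(1.150000) = 1.227601
x_2 = g(1.227601) = 1.210191
x_3 = g(1.210191) = 1.214140
x_4 = g(1.214140) = 1.213247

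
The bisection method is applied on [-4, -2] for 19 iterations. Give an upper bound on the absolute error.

Bisection error bound: |error| ≤ (b-a)/2^n
|error| ≤ (-2 - (-4))/2^19 = 2/2^19
|error| ≤ 0.0000038147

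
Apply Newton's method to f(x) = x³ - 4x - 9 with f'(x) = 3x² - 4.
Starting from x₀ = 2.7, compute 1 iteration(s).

f(x) = x³ - 4x - 9
f'(x) = 3x² - 4
x₀ = 2.7

Newton-Raphson formula: x_{n+1} = x_n - f(x_n)/f'(x_n)

Iteration 1:
  f(2.700000) = -0.117000
  f'(2.700000) = 17.870000
  x_1 = 2.700000 - (-0.117000)/17.870000 = 2.706547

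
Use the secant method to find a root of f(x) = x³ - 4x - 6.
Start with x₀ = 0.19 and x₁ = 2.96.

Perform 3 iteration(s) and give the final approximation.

f(x) = x³ - 4x - 6
x₀ = 0.19, x₁ = 2.96

Secant formula: x_{n+1} = x_n - f(x_n)(x_n - x_{n-1})/(f(x_n) - f(x_{n-1}))

Iteration 1:
  f(0.190000) = -6.753141
  f(2.960000) = 8.094336
  x_2 = 2.960000 - 8.094336×(2.960000 - 0.190000)/(8.094336 - (-6.753141))
       = 1.449891
Iteration 2:
  f(2.960000) = 8.094336
  f(1.449891) = -8.751627
  x_3 = 1.449891 - (-8.751627)×(1.449891 - 2.960000)/(-8.751627 - 8.094336)
       = 2.234406
Iteration 3:
  f(1.449891) = -8.751627
  f(2.234406) = -3.782196
  x_4 = 2.234406 - (-3.782196)×(2.234406 - 1.449891)/(-3.782196 - (-8.751627))
       = 2.831494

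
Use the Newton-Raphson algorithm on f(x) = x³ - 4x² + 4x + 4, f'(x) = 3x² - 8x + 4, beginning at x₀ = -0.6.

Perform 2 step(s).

f(x) = x³ - 4x² + 4x + 4
f'(x) = 3x² - 8x + 4
x₀ = -0.6

Newton-Raphson formula: x_{n+1} = x_n - f(x_n)/f'(x_n)

Iteration 1:
  f(-0.600000) = -0.056000
  f'(-0.600000) = 9.880000
  x_1 = -0.600000 - (-0.056000)/9.880000 = -0.594332
Iteration 2:
  f(-0.594332) = -0.000186
  f'(-0.594332) = 9.814347
  x_2 = -0.594332 - (-0.000186)/9.814347 = -0.594313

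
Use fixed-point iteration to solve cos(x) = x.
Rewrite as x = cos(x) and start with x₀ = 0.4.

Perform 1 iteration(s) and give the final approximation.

Equation: cos(x) = x
Fixed-point form: x = cos(x)
x₀ = 0.4

x_1 = g(0.400000) = 0.921061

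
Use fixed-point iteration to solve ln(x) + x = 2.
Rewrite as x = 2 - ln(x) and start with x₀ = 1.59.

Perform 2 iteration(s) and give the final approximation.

Equation: ln(x) + x = 2
Fixed-point form: x = 2 - ln(x)
x₀ = 1.59

x_1 = g(1.590000) = 1.536266
x_2 = g(1.536266) = 1.570645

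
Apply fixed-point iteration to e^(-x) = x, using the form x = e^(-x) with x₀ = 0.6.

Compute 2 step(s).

Equation: e^(-x) = x
Fixed-point form: x = e^(-x)
x₀ = 0.6

x_1 = g(0.600000) = 0.548812
x_2 = g(0.548812) = 0.577636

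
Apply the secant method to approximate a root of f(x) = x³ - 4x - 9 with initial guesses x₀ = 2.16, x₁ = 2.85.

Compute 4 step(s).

f(x) = x³ - 4x - 9
x₀ = 2.16, x₁ = 2.85

Secant formula: x_{n+1} = x_n - f(x_n)(x_n - x_{n-1})/(f(x_n) - f(x_{n-1}))

Iteration 1:
  f(2.160000) = -7.562304
  f(2.850000) = 2.749125
  x_2 = 2.850000 - 2.749125×(2.850000 - 2.160000)/(2.749125 - (-7.562304))
       = 2.666039
Iteration 2:
  f(2.850000) = 2.749125
  f(2.666039) = -0.714572
  x_3 = 2.666039 - (-0.714572)×(2.666039 - 2.850000)/(-0.714572 - 2.749125)
       = 2.703991
Iteration 3:
  f(2.666039) = -0.714572
  f(2.703991) = -0.045550
  x_4 = 2.703991 - (-0.045550)×(2.703991 - 2.666039)/(-0.045550 - (-0.714572))
       = 2.706575
Iteration 4:
  f(2.703991) = -0.045550
  f(2.706575) = 0.000846
  x_5 = 2.706575 - 0.000846×(2.706575 - 2.703991)/(0.000846 - (-0.045550))
       = 2.706528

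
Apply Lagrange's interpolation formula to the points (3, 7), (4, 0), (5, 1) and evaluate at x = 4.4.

Lagrange interpolation formula:
P(x) = Σ yᵢ × Lᵢ(x)
where Lᵢ(x) = Π_{j≠i} (x - xⱼ)/(xᵢ - xⱼ)

L_0(4.4) = (4.4 - 4)/(3 - 4) × (4.4 - 5)/(3 - 5) = -0.120000
L_1(4.4) = (4.4 - 3)/(4 - 3) × (4.4 - 5)/(4 - 5) = 0.840000
L_2(4.4) = (4.4 - 3)/(5 - 3) × (4.4 - 4)/(5 - 4) = 0.280000

P(4.4) = 7×L_0(4.4) + 0×L_1(4.4) + 1×L_2(4.4)
P(4.4) = -0.560000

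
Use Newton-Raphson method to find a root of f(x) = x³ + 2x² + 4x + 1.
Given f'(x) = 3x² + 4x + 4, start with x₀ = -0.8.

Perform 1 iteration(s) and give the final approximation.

f(x) = x³ + 2x² + 4x + 1
f'(x) = 3x² + 4x + 4
x₀ = -0.8

Newton-Raphson formula: x_{n+1} = x_n - f(x_n)/f'(x_n)

Iteration 1:
  f(-0.800000) = -1.432000
  f'(-0.800000) = 2.720000
  x_1 = -0.800000 - (-1.432000)/2.720000 = -0.273529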